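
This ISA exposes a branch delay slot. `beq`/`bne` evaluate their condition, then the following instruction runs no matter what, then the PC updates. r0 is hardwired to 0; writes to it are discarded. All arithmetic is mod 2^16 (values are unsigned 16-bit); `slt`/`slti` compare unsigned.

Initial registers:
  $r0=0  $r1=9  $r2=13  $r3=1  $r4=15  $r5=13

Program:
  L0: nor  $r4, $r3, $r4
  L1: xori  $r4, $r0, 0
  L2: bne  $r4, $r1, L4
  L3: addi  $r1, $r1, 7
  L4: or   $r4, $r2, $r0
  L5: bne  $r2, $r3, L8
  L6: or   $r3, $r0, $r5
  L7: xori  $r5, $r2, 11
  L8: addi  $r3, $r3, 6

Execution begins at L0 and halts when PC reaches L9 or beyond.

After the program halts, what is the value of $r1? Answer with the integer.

[0] nor  $r4, $r3, $r4  →  {$r0:0, $r1:9, $r2:13, $r3:1, $r4:65520, $r5:13}
[1] xori  $r4, $r0, 0  →  {$r0:0, $r1:9, $r2:13, $r3:1, $r4:0, $r5:13}
[2] bne  $r4, $r1, L4  →  {$r0:0, $r1:9, $r2:13, $r3:1, $r4:0, $r5:13}  ⟨branch taken⟩
[3] addi  $r1, $r1, 7  →  {$r0:0, $r1:16, $r2:13, $r3:1, $r4:0, $r5:13}
[4] or   $r4, $r2, $r0  →  {$r0:0, $r1:16, $r2:13, $r3:1, $r4:13, $r5:13}
[5] bne  $r2, $r3, L8  →  {$r0:0, $r1:16, $r2:13, $r3:1, $r4:13, $r5:13}  ⟨branch taken⟩
[6] or   $r3, $r0, $r5  →  {$r0:0, $r1:16, $r2:13, $r3:13, $r4:13, $r5:13}
[8] addi  $r3, $r3, 6  →  {$r0:0, $r1:16, $r2:13, $r3:19, $r4:13, $r5:13}

16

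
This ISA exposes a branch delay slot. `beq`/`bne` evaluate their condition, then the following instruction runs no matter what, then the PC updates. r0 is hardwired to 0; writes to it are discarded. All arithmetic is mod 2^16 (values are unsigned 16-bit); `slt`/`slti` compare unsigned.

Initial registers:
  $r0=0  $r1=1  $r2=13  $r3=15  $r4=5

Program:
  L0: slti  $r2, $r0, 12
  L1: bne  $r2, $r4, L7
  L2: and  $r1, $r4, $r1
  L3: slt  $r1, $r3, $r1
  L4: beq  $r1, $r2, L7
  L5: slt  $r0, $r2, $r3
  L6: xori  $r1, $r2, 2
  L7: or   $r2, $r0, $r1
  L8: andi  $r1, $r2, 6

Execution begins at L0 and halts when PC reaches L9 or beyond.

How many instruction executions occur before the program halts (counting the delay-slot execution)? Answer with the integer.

#0 slti  $r2, $r0, 12 ; 0/1/1/15/5
#1 bne  $r2, $r4, L7 ; 0/1/1/15/5 ; →target
#2 and  $r1, $r4, $r1 ; 0/1/1/15/5
#7 or   $r2, $r0, $r1 ; 0/1/1/15/5
#8 andi  $r1, $r2, 6 ; 0/0/1/15/5

5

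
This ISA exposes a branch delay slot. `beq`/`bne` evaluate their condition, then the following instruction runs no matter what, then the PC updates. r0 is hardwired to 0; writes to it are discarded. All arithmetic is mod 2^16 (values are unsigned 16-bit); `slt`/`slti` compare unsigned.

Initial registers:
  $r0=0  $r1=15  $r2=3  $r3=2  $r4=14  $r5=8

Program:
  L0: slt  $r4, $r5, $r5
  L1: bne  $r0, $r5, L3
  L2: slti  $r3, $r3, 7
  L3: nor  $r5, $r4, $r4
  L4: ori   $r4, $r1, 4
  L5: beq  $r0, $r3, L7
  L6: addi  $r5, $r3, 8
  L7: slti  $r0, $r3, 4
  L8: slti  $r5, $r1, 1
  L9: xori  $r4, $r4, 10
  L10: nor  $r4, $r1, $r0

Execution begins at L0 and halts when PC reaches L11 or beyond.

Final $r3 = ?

#0 slt  $r4, $r5, $r5 ; 0/15/3/2/0/8
#1 bne  $r0, $r5, L3 ; 0/15/3/2/0/8 ; →target
#2 slti  $r3, $r3, 7 ; 0/15/3/1/0/8
#3 nor  $r5, $r4, $r4 ; 0/15/3/1/0/65535
#4 ori   $r4, $r1, 4 ; 0/15/3/1/15/65535
#5 beq  $r0, $r3, L7 ; 0/15/3/1/15/65535 ; →fallthru
#6 addi  $r5, $r3, 8 ; 0/15/3/1/15/9
#7 slti  $r0, $r3, 4 ; 0/15/3/1/15/9
#8 slti  $r5, $r1, 1 ; 0/15/3/1/15/0
#9 xori  $r4, $r4, 10 ; 0/15/3/1/5/0
#10 nor  $r4, $r1, $r0 ; 0/15/3/1/65520/0

1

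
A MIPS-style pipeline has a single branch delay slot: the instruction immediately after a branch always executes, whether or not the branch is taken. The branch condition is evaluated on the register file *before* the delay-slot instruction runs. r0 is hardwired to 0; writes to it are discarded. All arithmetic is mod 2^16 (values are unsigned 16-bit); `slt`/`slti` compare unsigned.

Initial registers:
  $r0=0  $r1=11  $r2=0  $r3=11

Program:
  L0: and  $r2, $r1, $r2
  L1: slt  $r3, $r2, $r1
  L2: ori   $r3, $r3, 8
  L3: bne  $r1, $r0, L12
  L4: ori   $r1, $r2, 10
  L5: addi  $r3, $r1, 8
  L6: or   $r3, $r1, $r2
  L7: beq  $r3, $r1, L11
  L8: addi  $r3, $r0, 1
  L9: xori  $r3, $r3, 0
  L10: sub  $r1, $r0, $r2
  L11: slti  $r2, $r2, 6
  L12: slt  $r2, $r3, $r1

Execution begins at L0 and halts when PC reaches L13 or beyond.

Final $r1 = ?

#0 and  $r2, $r1, $r2 ; 0/11/0/11
#1 slt  $r3, $r2, $r1 ; 0/11/0/1
#2 ori   $r3, $r3, 8 ; 0/11/0/9
#3 bne  $r1, $r0, L12 ; 0/11/0/9 ; →target
#4 ori   $r1, $r2, 10 ; 0/10/0/9
#12 slt  $r2, $r3, $r1 ; 0/10/1/9

10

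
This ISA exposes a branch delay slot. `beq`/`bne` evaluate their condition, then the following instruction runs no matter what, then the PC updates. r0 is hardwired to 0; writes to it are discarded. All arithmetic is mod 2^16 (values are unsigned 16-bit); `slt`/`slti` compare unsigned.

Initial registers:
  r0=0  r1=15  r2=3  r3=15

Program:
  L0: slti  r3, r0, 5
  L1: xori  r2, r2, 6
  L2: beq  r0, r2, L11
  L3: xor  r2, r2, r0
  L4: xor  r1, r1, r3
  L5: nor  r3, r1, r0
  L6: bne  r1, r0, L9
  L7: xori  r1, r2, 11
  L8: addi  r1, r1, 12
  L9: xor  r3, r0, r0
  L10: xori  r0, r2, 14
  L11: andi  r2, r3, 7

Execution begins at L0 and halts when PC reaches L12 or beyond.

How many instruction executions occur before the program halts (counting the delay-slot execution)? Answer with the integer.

#0 slti  r3, r0, 5 ; 0/15/3/1
#1 xori  r2, r2, 6 ; 0/15/5/1
#2 beq  r0, r2, L11 ; 0/15/5/1 ; →fallthru
#3 xor  r2, r2, r0 ; 0/15/5/1
#4 xor  r1, r1, r3 ; 0/14/5/1
#5 nor  r3, r1, r0 ; 0/14/5/65521
#6 bne  r1, r0, L9 ; 0/14/5/65521 ; →target
#7 xori  r1, r2, 11 ; 0/14/5/65521
#9 xor  r3, r0, r0 ; 0/14/5/0
#10 xori  r0, r2, 14 ; 0/14/5/0
#11 andi  r2, r3, 7 ; 0/14/0/0

11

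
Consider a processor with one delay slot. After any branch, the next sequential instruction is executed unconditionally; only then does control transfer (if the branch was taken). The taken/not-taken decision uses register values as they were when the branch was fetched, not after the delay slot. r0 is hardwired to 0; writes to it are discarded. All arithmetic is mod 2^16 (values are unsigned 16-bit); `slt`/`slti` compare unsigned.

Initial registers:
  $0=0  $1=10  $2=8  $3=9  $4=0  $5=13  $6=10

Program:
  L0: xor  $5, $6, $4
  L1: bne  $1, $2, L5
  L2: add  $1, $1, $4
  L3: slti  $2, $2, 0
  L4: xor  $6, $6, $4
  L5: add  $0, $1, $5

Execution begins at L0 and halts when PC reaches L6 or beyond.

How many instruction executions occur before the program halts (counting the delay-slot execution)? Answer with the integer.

[0] xor  $5, $6, $4  →  {$0:0, $1:10, $2:8, $3:9, $4:0, $5:10, $6:10}
[1] bne  $1, $2, L5  →  {$0:0, $1:10, $2:8, $3:9, $4:0, $5:10, $6:10}  ⟨branch taken⟩
[2] add  $1, $1, $4  →  {$0:0, $1:10, $2:8, $3:9, $4:0, $5:10, $6:10}
[5] add  $0, $1, $5  →  {$0:0, $1:10, $2:8, $3:9, $4:0, $5:10, $6:10}

4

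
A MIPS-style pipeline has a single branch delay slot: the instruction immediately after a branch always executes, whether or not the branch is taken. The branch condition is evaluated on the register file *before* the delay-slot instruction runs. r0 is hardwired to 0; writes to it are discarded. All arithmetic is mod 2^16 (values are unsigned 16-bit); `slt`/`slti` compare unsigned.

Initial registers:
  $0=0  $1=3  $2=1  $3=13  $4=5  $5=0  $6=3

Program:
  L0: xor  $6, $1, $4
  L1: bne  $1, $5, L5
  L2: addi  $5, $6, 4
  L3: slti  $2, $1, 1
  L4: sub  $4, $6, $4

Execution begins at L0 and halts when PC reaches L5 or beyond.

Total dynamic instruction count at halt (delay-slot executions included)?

3

#0 xor  $6, $1, $4 ; 0/3/1/13/5/0/6
#1 bne  $1, $5, L5 ; 0/3/1/13/5/0/6 ; →target
#2 addi  $5, $6, 4 ; 0/3/1/13/5/10/6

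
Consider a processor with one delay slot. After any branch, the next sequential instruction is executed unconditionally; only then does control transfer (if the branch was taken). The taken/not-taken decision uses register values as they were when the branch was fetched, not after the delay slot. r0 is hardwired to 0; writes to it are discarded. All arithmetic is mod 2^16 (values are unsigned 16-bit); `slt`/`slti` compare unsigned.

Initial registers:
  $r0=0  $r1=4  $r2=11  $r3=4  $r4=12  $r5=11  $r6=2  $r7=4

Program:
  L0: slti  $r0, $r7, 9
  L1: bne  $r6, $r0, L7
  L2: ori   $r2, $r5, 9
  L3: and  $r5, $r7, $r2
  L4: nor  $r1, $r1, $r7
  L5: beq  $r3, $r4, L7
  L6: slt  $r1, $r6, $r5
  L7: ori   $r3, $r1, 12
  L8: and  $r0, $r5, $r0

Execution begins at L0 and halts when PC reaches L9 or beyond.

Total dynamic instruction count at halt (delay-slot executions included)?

[0] slti  $r0, $r7, 9  →  {$r0:0, $r1:4, $r2:11, $r3:4, $r4:12, $r5:11, $r6:2, $r7:4}
[1] bne  $r6, $r0, L7  →  {$r0:0, $r1:4, $r2:11, $r3:4, $r4:12, $r5:11, $r6:2, $r7:4}  ⟨branch taken⟩
[2] ori   $r2, $r5, 9  →  {$r0:0, $r1:4, $r2:11, $r3:4, $r4:12, $r5:11, $r6:2, $r7:4}
[7] ori   $r3, $r1, 12  →  {$r0:0, $r1:4, $r2:11, $r3:12, $r4:12, $r5:11, $r6:2, $r7:4}
[8] and  $r0, $r5, $r0  →  {$r0:0, $r1:4, $r2:11, $r3:12, $r4:12, $r5:11, $r6:2, $r7:4}

5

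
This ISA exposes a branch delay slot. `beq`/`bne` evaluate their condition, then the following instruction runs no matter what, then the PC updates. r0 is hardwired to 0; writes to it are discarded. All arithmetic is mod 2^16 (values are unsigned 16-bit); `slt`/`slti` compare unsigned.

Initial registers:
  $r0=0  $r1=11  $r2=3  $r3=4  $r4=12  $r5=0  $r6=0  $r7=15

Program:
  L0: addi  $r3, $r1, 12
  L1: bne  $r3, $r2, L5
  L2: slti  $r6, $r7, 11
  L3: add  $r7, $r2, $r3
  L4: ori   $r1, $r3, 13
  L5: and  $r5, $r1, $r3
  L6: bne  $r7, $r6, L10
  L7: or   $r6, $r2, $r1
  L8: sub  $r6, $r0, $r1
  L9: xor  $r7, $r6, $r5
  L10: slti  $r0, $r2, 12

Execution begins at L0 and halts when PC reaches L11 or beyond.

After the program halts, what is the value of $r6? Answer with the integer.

11

PC=0  addi  $r3, $r1, 12     | $r0=0 $r1=11 $r2=3 $r3=23 $r4=12 $r5=0 $r6=0 $r7=15
PC=1  bne  $r3, $r2, L5      | $r0=0 $r1=11 $r2=3 $r3=23 $r4=12 $r5=0 $r6=0 $r7=15  [TAKEN]
PC=2  slti  $r6, $r7, 11     | $r0=0 $r1=11 $r2=3 $r3=23 $r4=12 $r5=0 $r6=0 $r7=15
PC=5  and  $r5, $r1, $r3     | $r0=0 $r1=11 $r2=3 $r3=23 $r4=12 $r5=3 $r6=0 $r7=15
PC=6  bne  $r7, $r6, L10     | $r0=0 $r1=11 $r2=3 $r3=23 $r4=12 $r5=3 $r6=0 $r7=15  [TAKEN]
PC=7  or   $r6, $r2, $r1     | $r0=0 $r1=11 $r2=3 $r3=23 $r4=12 $r5=3 $r6=11 $r7=15
PC=10 slti  $r0, $r2, 12     | $r0=0 $r1=11 $r2=3 $r3=23 $r4=12 $r5=3 $r6=11 $r7=15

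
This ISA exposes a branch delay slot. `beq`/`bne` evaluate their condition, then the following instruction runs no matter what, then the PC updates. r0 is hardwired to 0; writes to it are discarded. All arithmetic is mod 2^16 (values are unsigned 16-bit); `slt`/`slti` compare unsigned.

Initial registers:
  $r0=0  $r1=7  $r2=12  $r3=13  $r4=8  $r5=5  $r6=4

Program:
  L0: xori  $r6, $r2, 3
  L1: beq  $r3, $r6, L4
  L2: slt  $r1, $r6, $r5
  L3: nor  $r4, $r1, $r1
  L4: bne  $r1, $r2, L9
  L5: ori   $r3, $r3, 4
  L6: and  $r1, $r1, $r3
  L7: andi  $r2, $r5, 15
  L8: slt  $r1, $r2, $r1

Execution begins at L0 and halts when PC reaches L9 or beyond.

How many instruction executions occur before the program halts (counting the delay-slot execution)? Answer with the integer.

[0] xori  $r6, $r2, 3  →  {$r0:0, $r1:7, $r2:12, $r3:13, $r4:8, $r5:5, $r6:15}
[1] beq  $r3, $r6, L4  →  {$r0:0, $r1:7, $r2:12, $r3:13, $r4:8, $r5:5, $r6:15}  ⟨branch fallthrough⟩
[2] slt  $r1, $r6, $r5  →  {$r0:0, $r1:0, $r2:12, $r3:13, $r4:8, $r5:5, $r6:15}
[3] nor  $r4, $r1, $r1  →  {$r0:0, $r1:0, $r2:12, $r3:13, $r4:65535, $r5:5, $r6:15}
[4] bne  $r1, $r2, L9  →  {$r0:0, $r1:0, $r2:12, $r3:13, $r4:65535, $r5:5, $r6:15}  ⟨branch taken⟩
[5] ori   $r3, $r3, 4  →  {$r0:0, $r1:0, $r2:12, $r3:13, $r4:65535, $r5:5, $r6:15}

6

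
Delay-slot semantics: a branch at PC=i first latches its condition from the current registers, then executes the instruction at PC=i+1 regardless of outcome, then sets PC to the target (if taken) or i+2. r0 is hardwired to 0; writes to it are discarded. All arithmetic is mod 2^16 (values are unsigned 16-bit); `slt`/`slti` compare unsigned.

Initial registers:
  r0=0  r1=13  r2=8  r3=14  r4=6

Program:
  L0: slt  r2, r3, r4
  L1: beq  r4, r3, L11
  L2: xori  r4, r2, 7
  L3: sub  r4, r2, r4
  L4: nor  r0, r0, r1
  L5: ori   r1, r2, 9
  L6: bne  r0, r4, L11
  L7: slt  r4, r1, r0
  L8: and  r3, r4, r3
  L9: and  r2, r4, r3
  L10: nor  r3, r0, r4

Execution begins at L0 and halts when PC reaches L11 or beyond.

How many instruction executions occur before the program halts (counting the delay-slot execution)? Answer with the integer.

8

  step pc=0: slt  r2, r3, r4  regs=(0,13,0,14,6)
  step pc=1: beq  r4, r3, L11  cond=F  regs=(0,13,0,14,6)
  step pc=2: xori  r4, r2, 7  regs=(0,13,0,14,7)
  step pc=3: sub  r4, r2, r4  regs=(0,13,0,14,65529)
  step pc=4: nor  r0, r0, r1  regs=(0,13,0,14,65529)
  step pc=5: ori   r1, r2, 9  regs=(0,9,0,14,65529)
  step pc=6: bne  r0, r4, L11  cond=T  regs=(0,9,0,14,65529)
  step pc=7: slt  r4, r1, r0  regs=(0,9,0,14,0)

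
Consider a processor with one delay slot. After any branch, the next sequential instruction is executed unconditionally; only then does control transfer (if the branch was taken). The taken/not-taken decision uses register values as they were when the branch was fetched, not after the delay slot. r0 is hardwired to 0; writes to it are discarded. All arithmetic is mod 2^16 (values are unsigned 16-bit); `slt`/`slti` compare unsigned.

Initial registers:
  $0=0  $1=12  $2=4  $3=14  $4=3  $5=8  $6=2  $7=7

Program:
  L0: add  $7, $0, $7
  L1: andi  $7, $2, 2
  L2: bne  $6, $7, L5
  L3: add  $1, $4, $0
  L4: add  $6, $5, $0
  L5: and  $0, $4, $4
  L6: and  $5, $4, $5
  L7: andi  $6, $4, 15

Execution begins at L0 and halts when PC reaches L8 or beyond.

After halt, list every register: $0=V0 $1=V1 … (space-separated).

$0=0 $1=3 $2=4 $3=14 $4=3 $5=0 $6=3 $7=0

[0] add  $7, $0, $7  →  {$0:0, $1:12, $2:4, $3:14, $4:3, $5:8, $6:2, $7:7}
[1] andi  $7, $2, 2  →  {$0:0, $1:12, $2:4, $3:14, $4:3, $5:8, $6:2, $7:0}
[2] bne  $6, $7, L5  →  {$0:0, $1:12, $2:4, $3:14, $4:3, $5:8, $6:2, $7:0}  ⟨branch taken⟩
[3] add  $1, $4, $0  →  {$0:0, $1:3, $2:4, $3:14, $4:3, $5:8, $6:2, $7:0}
[5] and  $0, $4, $4  →  {$0:0, $1:3, $2:4, $3:14, $4:3, $5:8, $6:2, $7:0}
[6] and  $5, $4, $5  →  {$0:0, $1:3, $2:4, $3:14, $4:3, $5:0, $6:2, $7:0}
[7] andi  $6, $4, 15  →  {$0:0, $1:3, $2:4, $3:14, $4:3, $5:0, $6:3, $7:0}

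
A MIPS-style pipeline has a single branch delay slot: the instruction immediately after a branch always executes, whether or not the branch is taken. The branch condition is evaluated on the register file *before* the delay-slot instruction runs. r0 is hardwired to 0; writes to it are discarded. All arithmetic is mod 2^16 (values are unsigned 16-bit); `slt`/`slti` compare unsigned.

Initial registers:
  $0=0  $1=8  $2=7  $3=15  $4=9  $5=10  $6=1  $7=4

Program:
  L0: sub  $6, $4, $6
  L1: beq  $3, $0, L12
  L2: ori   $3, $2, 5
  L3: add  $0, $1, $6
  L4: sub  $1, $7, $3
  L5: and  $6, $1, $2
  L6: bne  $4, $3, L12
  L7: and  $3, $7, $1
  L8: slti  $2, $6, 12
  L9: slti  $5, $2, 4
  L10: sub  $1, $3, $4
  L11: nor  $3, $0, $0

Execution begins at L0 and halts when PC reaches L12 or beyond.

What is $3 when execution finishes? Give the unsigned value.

[0] sub  $6, $4, $6  →  {$0:0, $1:8, $2:7, $3:15, $4:9, $5:10, $6:8, $7:4}
[1] beq  $3, $0, L12  →  {$0:0, $1:8, $2:7, $3:15, $4:9, $5:10, $6:8, $7:4}  ⟨branch fallthrough⟩
[2] ori   $3, $2, 5  →  {$0:0, $1:8, $2:7, $3:7, $4:9, $5:10, $6:8, $7:4}
[3] add  $0, $1, $6  →  {$0:0, $1:8, $2:7, $3:7, $4:9, $5:10, $6:8, $7:4}
[4] sub  $1, $7, $3  →  {$0:0, $1:65533, $2:7, $3:7, $4:9, $5:10, $6:8, $7:4}
[5] and  $6, $1, $2  →  {$0:0, $1:65533, $2:7, $3:7, $4:9, $5:10, $6:5, $7:4}
[6] bne  $4, $3, L12  →  {$0:0, $1:65533, $2:7, $3:7, $4:9, $5:10, $6:5, $7:4}  ⟨branch taken⟩
[7] and  $3, $7, $1  →  {$0:0, $1:65533, $2:7, $3:4, $4:9, $5:10, $6:5, $7:4}

4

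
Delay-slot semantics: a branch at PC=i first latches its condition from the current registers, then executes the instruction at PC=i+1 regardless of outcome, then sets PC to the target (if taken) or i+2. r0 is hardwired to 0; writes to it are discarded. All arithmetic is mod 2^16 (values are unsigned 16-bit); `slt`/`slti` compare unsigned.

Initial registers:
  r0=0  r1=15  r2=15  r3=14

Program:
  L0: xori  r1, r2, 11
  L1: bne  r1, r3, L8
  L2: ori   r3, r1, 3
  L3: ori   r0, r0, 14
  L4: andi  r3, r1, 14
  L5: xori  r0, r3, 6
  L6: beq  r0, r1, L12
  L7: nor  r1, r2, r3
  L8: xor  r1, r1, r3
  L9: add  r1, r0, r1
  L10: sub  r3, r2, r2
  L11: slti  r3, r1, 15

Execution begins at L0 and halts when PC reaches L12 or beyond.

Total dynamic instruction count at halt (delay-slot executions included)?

7

#0 xori  r1, r2, 11 ; 0/4/15/14
#1 bne  r1, r3, L8 ; 0/4/15/14 ; →target
#2 ori   r3, r1, 3 ; 0/4/15/7
#8 xor  r1, r1, r3 ; 0/3/15/7
#9 add  r1, r0, r1 ; 0/3/15/7
#10 sub  r3, r2, r2 ; 0/3/15/0
#11 slti  r3, r1, 15 ; 0/3/15/1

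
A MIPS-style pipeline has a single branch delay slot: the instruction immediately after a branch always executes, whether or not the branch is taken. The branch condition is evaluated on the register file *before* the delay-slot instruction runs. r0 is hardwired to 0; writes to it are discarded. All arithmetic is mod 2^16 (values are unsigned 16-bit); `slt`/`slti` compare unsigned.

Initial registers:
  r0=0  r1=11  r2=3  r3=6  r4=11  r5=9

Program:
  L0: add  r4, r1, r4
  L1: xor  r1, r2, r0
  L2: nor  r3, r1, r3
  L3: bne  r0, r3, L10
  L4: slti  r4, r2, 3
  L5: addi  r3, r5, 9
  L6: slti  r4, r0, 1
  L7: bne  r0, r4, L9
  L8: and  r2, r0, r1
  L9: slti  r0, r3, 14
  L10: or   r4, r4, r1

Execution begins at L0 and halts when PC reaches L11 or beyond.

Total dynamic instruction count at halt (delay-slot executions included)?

6

#0 add  r4, r1, r4 ; 0/11/3/6/22/9
#1 xor  r1, r2, r0 ; 0/3/3/6/22/9
#2 nor  r3, r1, r3 ; 0/3/3/65528/22/9
#3 bne  r0, r3, L10 ; 0/3/3/65528/22/9 ; →target
#4 slti  r4, r2, 3 ; 0/3/3/65528/0/9
#10 or   r4, r4, r1 ; 0/3/3/65528/3/9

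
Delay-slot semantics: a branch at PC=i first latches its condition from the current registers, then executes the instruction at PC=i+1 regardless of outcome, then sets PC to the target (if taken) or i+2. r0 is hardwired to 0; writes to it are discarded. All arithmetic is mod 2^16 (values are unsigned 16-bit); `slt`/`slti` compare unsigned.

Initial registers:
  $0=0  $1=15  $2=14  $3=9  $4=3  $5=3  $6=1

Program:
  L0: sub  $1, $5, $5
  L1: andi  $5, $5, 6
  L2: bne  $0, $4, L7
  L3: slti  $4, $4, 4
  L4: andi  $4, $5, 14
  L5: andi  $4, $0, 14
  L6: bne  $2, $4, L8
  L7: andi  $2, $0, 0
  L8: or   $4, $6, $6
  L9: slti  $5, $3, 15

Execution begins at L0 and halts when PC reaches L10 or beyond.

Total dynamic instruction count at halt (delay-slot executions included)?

7

  step pc=0: sub  $1, $5, $5  regs=(0,0,14,9,3,3,1)
  step pc=1: andi  $5, $5, 6  regs=(0,0,14,9,3,2,1)
  step pc=2: bne  $0, $4, L7  cond=T  regs=(0,0,14,9,3,2,1)
  step pc=3: slti  $4, $4, 4  regs=(0,0,14,9,1,2,1)
  step pc=7: andi  $2, $0, 0  regs=(0,0,0,9,1,2,1)
  step pc=8: or   $4, $6, $6  regs=(0,0,0,9,1,2,1)
  step pc=9: slti  $5, $3, 15  regs=(0,0,0,9,1,1,1)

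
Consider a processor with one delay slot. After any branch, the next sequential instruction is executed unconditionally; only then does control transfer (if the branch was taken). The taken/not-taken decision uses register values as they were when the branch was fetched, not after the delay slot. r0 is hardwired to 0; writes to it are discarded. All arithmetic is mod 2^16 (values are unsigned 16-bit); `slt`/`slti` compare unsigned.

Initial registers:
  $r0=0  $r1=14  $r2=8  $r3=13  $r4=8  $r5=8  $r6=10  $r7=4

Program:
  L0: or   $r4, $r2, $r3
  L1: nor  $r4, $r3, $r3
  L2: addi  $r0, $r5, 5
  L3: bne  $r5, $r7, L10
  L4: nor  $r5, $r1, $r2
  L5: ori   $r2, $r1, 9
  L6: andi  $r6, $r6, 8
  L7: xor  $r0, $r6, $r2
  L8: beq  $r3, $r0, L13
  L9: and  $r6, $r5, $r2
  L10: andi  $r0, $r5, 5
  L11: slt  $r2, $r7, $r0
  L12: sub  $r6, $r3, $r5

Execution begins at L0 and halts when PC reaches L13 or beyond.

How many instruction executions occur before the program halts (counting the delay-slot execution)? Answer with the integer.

8

PC=0  or   $r4, $r2, $r3     | $r0=0 $r1=14 $r2=8 $r3=13 $r4=13 $r5=8 $r6=10 $r7=4
PC=1  nor  $r4, $r3, $r3     | $r0=0 $r1=14 $r2=8 $r3=13 $r4=65522 $r5=8 $r6=10 $r7=4
PC=2  addi  $r0, $r5, 5      | $r0=0 $r1=14 $r2=8 $r3=13 $r4=65522 $r5=8 $r6=10 $r7=4
PC=3  bne  $r5, $r7, L10     | $r0=0 $r1=14 $r2=8 $r3=13 $r4=65522 $r5=8 $r6=10 $r7=4  [TAKEN]
PC=4  nor  $r5, $r1, $r2     | $r0=0 $r1=14 $r2=8 $r3=13 $r4=65522 $r5=65521 $r6=10 $r7=4
PC=10 andi  $r0, $r5, 5      | $r0=0 $r1=14 $r2=8 $r3=13 $r4=65522 $r5=65521 $r6=10 $r7=4
PC=11 slt  $r2, $r7, $r0     | $r0=0 $r1=14 $r2=0 $r3=13 $r4=65522 $r5=65521 $r6=10 $r7=4
PC=12 sub  $r6, $r3, $r5     | $r0=0 $r1=14 $r2=0 $r3=13 $r4=65522 $r5=65521 $r6=28 $r7=4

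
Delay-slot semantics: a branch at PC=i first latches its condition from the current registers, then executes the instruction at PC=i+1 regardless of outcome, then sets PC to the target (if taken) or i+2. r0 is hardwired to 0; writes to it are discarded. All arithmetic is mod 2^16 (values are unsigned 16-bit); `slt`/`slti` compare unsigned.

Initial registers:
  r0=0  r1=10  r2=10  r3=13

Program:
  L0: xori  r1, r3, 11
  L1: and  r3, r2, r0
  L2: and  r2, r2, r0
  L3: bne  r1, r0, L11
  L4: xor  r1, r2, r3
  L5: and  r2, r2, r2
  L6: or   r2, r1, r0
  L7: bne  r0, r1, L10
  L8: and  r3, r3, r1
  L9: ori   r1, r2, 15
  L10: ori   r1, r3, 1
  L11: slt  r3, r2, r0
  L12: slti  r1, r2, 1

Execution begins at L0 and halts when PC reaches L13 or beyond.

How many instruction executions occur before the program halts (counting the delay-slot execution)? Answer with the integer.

#0 xori  r1, r3, 11 ; 0/6/10/13
#1 and  r3, r2, r0 ; 0/6/10/0
#2 and  r2, r2, r0 ; 0/6/0/0
#3 bne  r1, r0, L11 ; 0/6/0/0 ; →target
#4 xor  r1, r2, r3 ; 0/0/0/0
#11 slt  r3, r2, r0 ; 0/0/0/0
#12 slti  r1, r2, 1 ; 0/1/0/0

7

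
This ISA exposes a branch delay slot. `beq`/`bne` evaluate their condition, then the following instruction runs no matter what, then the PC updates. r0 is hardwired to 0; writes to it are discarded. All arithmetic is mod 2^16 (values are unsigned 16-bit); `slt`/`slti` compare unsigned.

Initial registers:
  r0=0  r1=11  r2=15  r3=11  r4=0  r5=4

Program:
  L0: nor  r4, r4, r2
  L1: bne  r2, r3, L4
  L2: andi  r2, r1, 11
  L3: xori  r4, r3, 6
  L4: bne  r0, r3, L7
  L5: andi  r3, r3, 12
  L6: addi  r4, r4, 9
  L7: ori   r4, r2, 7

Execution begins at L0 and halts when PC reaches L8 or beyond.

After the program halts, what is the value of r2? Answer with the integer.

11

#0 nor  r4, r4, r2 ; 0/11/15/11/65520/4
#1 bne  r2, r3, L4 ; 0/11/15/11/65520/4 ; →target
#2 andi  r2, r1, 11 ; 0/11/11/11/65520/4
#4 bne  r0, r3, L7 ; 0/11/11/11/65520/4 ; →target
#5 andi  r3, r3, 12 ; 0/11/11/8/65520/4
#7 ori   r4, r2, 7 ; 0/11/11/8/15/4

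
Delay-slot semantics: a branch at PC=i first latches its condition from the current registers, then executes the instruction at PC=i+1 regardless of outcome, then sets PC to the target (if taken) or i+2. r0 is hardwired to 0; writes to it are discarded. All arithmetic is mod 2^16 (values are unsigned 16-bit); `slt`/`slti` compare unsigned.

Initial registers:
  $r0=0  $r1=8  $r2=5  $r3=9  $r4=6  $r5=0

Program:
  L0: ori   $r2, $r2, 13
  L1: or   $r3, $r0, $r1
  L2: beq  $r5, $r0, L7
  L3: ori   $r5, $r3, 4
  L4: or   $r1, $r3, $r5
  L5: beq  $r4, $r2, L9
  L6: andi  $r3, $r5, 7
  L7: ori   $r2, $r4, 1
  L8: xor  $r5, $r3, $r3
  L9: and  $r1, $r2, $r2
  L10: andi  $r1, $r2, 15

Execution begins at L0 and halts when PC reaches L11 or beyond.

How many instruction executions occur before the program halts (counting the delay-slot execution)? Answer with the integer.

8

[0] ori   $r2, $r2, 13  →  {$r0:0, $r1:8, $r2:13, $r3:9, $r4:6, $r5:0}
[1] or   $r3, $r0, $r1  →  {$r0:0, $r1:8, $r2:13, $r3:8, $r4:6, $r5:0}
[2] beq  $r5, $r0, L7  →  {$r0:0, $r1:8, $r2:13, $r3:8, $r4:6, $r5:0}  ⟨branch taken⟩
[3] ori   $r5, $r3, 4  →  {$r0:0, $r1:8, $r2:13, $r3:8, $r4:6, $r5:12}
[7] ori   $r2, $r4, 1  →  {$r0:0, $r1:8, $r2:7, $r3:8, $r4:6, $r5:12}
[8] xor  $r5, $r3, $r3  →  {$r0:0, $r1:8, $r2:7, $r3:8, $r4:6, $r5:0}
[9] and  $r1, $r2, $r2  →  {$r0:0, $r1:7, $r2:7, $r3:8, $r4:6, $r5:0}
[10] andi  $r1, $r2, 15  →  {$r0:0, $r1:7, $r2:7, $r3:8, $r4:6, $r5:0}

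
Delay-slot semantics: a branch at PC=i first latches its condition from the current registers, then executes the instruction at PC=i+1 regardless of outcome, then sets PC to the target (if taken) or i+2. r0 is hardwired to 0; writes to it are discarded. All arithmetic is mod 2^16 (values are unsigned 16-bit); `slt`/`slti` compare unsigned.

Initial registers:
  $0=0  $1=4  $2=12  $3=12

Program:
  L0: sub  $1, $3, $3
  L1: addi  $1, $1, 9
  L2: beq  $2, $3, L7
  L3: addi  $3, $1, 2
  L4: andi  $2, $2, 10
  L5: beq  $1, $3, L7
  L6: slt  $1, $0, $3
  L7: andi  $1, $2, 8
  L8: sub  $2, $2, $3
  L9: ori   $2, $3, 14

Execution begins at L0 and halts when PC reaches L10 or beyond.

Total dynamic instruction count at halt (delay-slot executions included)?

  step pc=0: sub  $1, $3, $3  regs=(0,0,12,12)
  step pc=1: addi  $1, $1, 9  regs=(0,9,12,12)
  step pc=2: beq  $2, $3, L7  cond=T  regs=(0,9,12,12)
  step pc=3: addi  $3, $1, 2  regs=(0,9,12,11)
  step pc=7: andi  $1, $2, 8  regs=(0,8,12,11)
  step pc=8: sub  $2, $2, $3  regs=(0,8,1,11)
  step pc=9: ori   $2, $3, 14  regs=(0,8,15,11)

7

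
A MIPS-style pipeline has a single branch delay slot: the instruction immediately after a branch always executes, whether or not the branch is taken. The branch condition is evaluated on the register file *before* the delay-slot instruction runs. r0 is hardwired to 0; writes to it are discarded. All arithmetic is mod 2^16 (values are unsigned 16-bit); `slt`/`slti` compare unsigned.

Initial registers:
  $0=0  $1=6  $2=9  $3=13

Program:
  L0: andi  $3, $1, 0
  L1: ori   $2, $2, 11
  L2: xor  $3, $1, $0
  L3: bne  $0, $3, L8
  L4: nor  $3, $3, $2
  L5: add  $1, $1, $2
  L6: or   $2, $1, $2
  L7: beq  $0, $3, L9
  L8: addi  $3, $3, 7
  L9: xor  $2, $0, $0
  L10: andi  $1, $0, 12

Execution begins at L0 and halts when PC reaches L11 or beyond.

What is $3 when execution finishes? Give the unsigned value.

PC=0  andi  $3, $1, 0        | $0=0 $1=6 $2=9 $3=0
PC=1  ori   $2, $2, 11       | $0=0 $1=6 $2=11 $3=0
PC=2  xor  $3, $1, $0        | $0=0 $1=6 $2=11 $3=6
PC=3  bne  $0, $3, L8        | $0=0 $1=6 $2=11 $3=6  [TAKEN]
PC=4  nor  $3, $3, $2        | $0=0 $1=6 $2=11 $3=65520
PC=8  addi  $3, $3, 7        | $0=0 $1=6 $2=11 $3=65527
PC=9  xor  $2, $0, $0        | $0=0 $1=6 $2=0 $3=65527
PC=10 andi  $1, $0, 12       | $0=0 $1=0 $2=0 $3=65527

65527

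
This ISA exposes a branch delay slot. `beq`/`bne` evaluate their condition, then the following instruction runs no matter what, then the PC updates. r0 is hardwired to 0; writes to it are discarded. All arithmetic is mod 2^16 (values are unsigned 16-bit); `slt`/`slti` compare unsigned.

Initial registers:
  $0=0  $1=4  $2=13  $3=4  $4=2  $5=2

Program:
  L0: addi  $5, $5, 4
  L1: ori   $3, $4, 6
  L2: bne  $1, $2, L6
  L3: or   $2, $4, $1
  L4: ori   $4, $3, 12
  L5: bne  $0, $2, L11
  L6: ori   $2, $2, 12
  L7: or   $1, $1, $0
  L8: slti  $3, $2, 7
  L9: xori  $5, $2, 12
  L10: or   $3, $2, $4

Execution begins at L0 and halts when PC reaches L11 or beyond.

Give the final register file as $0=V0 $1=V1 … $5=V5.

#0 addi  $5, $5, 4 ; 0/4/13/4/2/6
#1 ori   $3, $4, 6 ; 0/4/13/6/2/6
#2 bne  $1, $2, L6 ; 0/4/13/6/2/6 ; →target
#3 or   $2, $4, $1 ; 0/4/6/6/2/6
#6 ori   $2, $2, 12 ; 0/4/14/6/2/6
#7 or   $1, $1, $0 ; 0/4/14/6/2/6
#8 slti  $3, $2, 7 ; 0/4/14/0/2/6
#9 xori  $5, $2, 12 ; 0/4/14/0/2/2
#10 or   $3, $2, $4 ; 0/4/14/14/2/2

$0=0 $1=4 $2=14 $3=14 $4=2 $5=2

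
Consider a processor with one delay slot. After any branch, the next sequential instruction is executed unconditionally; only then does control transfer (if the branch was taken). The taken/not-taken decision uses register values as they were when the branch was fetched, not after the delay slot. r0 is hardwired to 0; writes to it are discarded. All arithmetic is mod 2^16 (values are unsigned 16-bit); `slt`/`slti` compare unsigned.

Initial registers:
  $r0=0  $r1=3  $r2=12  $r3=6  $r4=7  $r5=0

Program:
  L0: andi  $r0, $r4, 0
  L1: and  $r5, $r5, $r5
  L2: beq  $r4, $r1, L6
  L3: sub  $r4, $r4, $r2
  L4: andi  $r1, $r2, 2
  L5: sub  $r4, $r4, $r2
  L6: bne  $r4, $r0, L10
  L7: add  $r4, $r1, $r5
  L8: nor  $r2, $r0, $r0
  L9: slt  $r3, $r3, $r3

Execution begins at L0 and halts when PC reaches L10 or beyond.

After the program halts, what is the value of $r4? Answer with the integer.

0

#0 andi  $r0, $r4, 0 ; 0/3/12/6/7/0
#1 and  $r5, $r5, $r5 ; 0/3/12/6/7/0
#2 beq  $r4, $r1, L6 ; 0/3/12/6/7/0 ; →fallthru
#3 sub  $r4, $r4, $r2 ; 0/3/12/6/65531/0
#4 andi  $r1, $r2, 2 ; 0/0/12/6/65531/0
#5 sub  $r4, $r4, $r2 ; 0/0/12/6/65519/0
#6 bne  $r4, $r0, L10 ; 0/0/12/6/65519/0 ; →target
#7 add  $r4, $r1, $r5 ; 0/0/12/6/0/0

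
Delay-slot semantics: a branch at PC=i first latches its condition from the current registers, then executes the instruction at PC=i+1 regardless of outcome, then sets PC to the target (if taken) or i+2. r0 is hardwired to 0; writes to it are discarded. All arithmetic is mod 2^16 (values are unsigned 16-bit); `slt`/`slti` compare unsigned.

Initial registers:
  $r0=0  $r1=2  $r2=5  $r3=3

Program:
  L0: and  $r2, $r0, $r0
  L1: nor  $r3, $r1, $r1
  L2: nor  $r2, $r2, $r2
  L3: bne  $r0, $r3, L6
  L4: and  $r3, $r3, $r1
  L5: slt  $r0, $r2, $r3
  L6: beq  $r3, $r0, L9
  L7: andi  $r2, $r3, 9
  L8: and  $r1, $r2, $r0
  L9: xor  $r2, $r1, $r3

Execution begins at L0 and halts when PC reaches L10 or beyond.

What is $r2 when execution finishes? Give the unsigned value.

2

  step pc=0: and  $r2, $r0, $r0  regs=(0,2,0,3)
  step pc=1: nor  $r3, $r1, $r1  regs=(0,2,0,65533)
  step pc=2: nor  $r2, $r2, $r2  regs=(0,2,65535,65533)
  step pc=3: bne  $r0, $r3, L6  cond=T  regs=(0,2,65535,65533)
  step pc=4: and  $r3, $r3, $r1  regs=(0,2,65535,0)
  step pc=6: beq  $r3, $r0, L9  cond=T  regs=(0,2,65535,0)
  step pc=7: andi  $r2, $r3, 9  regs=(0,2,0,0)
  step pc=9: xor  $r2, $r1, $r3  regs=(0,2,2,0)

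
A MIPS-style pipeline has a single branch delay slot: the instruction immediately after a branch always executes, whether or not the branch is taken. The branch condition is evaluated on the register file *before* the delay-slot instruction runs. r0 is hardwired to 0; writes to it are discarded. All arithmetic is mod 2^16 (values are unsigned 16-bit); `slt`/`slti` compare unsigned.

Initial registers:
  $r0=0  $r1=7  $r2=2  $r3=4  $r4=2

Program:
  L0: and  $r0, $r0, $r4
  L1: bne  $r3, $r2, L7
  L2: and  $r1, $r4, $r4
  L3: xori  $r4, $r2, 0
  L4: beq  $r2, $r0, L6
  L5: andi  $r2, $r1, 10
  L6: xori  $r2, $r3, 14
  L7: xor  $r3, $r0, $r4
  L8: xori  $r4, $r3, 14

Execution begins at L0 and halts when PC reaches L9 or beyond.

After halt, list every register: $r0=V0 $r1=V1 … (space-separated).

$r0=0 $r1=2 $r2=2 $r3=2 $r4=12

  step pc=0: and  $r0, $r0, $r4  regs=(0,7,2,4,2)
  step pc=1: bne  $r3, $r2, L7  cond=T  regs=(0,7,2,4,2)
  step pc=2: and  $r1, $r4, $r4  regs=(0,2,2,4,2)
  step pc=7: xor  $r3, $r0, $r4  regs=(0,2,2,2,2)
  step pc=8: xori  $r4, $r3, 14  regs=(0,2,2,2,12)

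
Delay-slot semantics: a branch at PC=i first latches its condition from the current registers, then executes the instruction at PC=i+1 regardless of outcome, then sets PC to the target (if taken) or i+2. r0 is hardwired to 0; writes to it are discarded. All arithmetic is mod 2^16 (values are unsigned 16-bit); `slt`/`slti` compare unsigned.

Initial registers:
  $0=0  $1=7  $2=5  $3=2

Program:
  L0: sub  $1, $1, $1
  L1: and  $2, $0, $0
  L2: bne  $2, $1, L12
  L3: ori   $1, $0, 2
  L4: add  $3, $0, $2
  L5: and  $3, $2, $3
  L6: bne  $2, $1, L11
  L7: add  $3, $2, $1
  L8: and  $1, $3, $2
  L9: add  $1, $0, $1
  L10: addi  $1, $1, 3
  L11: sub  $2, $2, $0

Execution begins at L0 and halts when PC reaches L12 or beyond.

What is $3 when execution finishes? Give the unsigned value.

#0 sub  $1, $1, $1 ; 0/0/5/2
#1 and  $2, $0, $0 ; 0/0/0/2
#2 bne  $2, $1, L12 ; 0/0/0/2 ; →fallthru
#3 ori   $1, $0, 2 ; 0/2/0/2
#4 add  $3, $0, $2 ; 0/2/0/0
#5 and  $3, $2, $3 ; 0/2/0/0
#6 bne  $2, $1, L11 ; 0/2/0/0 ; →target
#7 add  $3, $2, $1 ; 0/2/0/2
#11 sub  $2, $2, $0 ; 0/2/0/2

2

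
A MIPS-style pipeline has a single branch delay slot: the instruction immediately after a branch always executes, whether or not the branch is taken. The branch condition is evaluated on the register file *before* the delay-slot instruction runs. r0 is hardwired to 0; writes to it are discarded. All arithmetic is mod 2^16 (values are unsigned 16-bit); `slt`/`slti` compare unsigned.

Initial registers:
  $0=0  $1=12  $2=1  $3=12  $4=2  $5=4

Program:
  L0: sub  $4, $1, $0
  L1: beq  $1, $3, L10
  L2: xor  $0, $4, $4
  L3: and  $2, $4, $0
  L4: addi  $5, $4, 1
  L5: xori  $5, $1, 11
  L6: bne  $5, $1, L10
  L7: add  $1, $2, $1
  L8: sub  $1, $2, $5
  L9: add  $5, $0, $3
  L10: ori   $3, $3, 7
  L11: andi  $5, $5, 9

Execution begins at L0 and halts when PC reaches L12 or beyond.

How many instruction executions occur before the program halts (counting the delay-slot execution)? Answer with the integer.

5

#0 sub  $4, $1, $0 ; 0/12/1/12/12/4
#1 beq  $1, $3, L10 ; 0/12/1/12/12/4 ; →target
#2 xor  $0, $4, $4 ; 0/12/1/12/12/4
#10 ori   $3, $3, 7 ; 0/12/1/15/12/4
#11 andi  $5, $5, 9 ; 0/12/1/15/12/0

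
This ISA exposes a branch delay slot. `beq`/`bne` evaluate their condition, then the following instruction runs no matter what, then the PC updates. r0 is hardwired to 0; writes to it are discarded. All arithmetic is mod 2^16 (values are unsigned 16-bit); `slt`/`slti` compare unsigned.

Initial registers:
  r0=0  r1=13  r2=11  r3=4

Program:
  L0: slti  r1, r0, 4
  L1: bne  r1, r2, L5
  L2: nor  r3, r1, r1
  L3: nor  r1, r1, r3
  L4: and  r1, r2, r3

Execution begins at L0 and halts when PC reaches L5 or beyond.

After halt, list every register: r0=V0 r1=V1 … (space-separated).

[0] slti  r1, r0, 4  →  {r0:0, r1:1, r2:11, r3:4}
[1] bne  r1, r2, L5  →  {r0:0, r1:1, r2:11, r3:4}  ⟨branch taken⟩
[2] nor  r3, r1, r1  →  {r0:0, r1:1, r2:11, r3:65534}

r0=0 r1=1 r2=11 r3=65534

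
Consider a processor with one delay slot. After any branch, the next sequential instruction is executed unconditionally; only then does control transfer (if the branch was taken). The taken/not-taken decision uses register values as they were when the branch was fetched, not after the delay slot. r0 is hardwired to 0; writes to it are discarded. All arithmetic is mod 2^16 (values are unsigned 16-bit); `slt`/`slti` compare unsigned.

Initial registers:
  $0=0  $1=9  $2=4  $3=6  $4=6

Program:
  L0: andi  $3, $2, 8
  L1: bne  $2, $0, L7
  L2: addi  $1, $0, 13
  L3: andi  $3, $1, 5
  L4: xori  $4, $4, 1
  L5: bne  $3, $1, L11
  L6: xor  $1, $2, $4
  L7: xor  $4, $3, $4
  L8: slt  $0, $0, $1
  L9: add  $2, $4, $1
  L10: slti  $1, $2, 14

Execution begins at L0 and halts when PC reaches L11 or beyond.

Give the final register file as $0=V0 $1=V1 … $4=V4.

[0] andi  $3, $2, 8  →  {$0:0, $1:9, $2:4, $3:0, $4:6}
[1] bne  $2, $0, L7  →  {$0:0, $1:9, $2:4, $3:0, $4:6}  ⟨branch taken⟩
[2] addi  $1, $0, 13  →  {$0:0, $1:13, $2:4, $3:0, $4:6}
[7] xor  $4, $3, $4  →  {$0:0, $1:13, $2:4, $3:0, $4:6}
[8] slt  $0, $0, $1  →  {$0:0, $1:13, $2:4, $3:0, $4:6}
[9] add  $2, $4, $1  →  {$0:0, $1:13, $2:19, $3:0, $4:6}
[10] slti  $1, $2, 14  →  {$0:0, $1:0, $2:19, $3:0, $4:6}

$0=0 $1=0 $2=19 $3=0 $4=6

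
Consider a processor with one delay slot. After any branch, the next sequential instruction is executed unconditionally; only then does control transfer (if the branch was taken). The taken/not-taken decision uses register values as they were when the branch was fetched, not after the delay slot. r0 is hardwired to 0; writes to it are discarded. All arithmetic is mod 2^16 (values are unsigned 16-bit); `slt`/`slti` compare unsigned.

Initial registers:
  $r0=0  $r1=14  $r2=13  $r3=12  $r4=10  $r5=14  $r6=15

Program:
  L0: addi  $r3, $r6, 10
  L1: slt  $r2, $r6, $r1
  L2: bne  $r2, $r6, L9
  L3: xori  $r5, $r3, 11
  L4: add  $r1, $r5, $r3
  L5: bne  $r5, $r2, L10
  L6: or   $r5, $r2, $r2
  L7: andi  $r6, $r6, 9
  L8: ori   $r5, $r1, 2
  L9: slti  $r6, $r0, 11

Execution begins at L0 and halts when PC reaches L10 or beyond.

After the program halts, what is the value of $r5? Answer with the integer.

[0] addi  $r3, $r6, 10  →  {$r0:0, $r1:14, $r2:13, $r3:25, $r4:10, $r5:14, $r6:15}
[1] slt  $r2, $r6, $r1  →  {$r0:0, $r1:14, $r2:0, $r3:25, $r4:10, $r5:14, $r6:15}
[2] bne  $r2, $r6, L9  →  {$r0:0, $r1:14, $r2:0, $r3:25, $r4:10, $r5:14, $r6:15}  ⟨branch taken⟩
[3] xori  $r5, $r3, 11  →  {$r0:0, $r1:14, $r2:0, $r3:25, $r4:10, $r5:18, $r6:15}
[9] slti  $r6, $r0, 11  →  {$r0:0, $r1:14, $r2:0, $r3:25, $r4:10, $r5:18, $r6:1}

18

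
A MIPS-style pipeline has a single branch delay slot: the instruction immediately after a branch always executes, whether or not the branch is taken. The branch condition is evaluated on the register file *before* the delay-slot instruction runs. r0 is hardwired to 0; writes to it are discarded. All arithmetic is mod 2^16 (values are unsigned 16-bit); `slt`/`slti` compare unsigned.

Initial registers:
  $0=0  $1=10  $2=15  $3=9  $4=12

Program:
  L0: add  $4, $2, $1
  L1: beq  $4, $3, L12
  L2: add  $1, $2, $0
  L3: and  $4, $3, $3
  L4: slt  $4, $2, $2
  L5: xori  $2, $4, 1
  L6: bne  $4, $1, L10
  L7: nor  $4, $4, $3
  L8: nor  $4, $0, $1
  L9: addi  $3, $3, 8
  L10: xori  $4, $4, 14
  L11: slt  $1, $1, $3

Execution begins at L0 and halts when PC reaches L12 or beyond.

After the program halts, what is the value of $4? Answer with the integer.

  step pc=0: add  $4, $2, $1  regs=(0,10,15,9,25)
  step pc=1: beq  $4, $3, L12  cond=F  regs=(0,10,15,9,25)
  step pc=2: add  $1, $2, $0  regs=(0,15,15,9,25)
  step pc=3: and  $4, $3, $3  regs=(0,15,15,9,9)
  step pc=4: slt  $4, $2, $2  regs=(0,15,15,9,0)
  step pc=5: xori  $2, $4, 1  regs=(0,15,1,9,0)
  step pc=6: bne  $4, $1, L10  cond=T  regs=(0,15,1,9,0)
  step pc=7: nor  $4, $4, $3  regs=(0,15,1,9,65526)
  step pc=10: xori  $4, $4, 14  regs=(0,15,1,9,65528)
  step pc=11: slt  $1, $1, $3  regs=(0,0,1,9,65528)

65528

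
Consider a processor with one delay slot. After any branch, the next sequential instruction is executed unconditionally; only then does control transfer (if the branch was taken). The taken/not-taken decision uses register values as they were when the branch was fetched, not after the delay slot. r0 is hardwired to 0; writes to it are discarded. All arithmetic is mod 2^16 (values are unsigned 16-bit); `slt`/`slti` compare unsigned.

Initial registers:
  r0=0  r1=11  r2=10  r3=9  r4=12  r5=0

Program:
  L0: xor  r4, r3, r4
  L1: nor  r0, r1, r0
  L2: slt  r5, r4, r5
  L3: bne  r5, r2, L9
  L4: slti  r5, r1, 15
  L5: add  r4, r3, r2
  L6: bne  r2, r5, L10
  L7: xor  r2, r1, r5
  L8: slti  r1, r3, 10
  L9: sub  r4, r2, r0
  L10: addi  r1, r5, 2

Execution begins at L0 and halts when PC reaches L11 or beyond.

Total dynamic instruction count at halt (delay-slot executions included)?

PC=0  xor  r4, r3, r4        | r0=0 r1=11 r2=10 r3=9 r4=5 r5=0
PC=1  nor  r0, r1, r0        | r0=0 r1=11 r2=10 r3=9 r4=5 r5=0
PC=2  slt  r5, r4, r5        | r0=0 r1=11 r2=10 r3=9 r4=5 r5=0
PC=3  bne  r5, r2, L9        | r0=0 r1=11 r2=10 r3=9 r4=5 r5=0  [TAKEN]
PC=4  slti  r5, r1, 15       | r0=0 r1=11 r2=10 r3=9 r4=5 r5=1
PC=9  sub  r4, r2, r0        | r0=0 r1=11 r2=10 r3=9 r4=10 r5=1
PC=10 addi  r1, r5, 2        | r0=0 r1=3 r2=10 r3=9 r4=10 r5=1

7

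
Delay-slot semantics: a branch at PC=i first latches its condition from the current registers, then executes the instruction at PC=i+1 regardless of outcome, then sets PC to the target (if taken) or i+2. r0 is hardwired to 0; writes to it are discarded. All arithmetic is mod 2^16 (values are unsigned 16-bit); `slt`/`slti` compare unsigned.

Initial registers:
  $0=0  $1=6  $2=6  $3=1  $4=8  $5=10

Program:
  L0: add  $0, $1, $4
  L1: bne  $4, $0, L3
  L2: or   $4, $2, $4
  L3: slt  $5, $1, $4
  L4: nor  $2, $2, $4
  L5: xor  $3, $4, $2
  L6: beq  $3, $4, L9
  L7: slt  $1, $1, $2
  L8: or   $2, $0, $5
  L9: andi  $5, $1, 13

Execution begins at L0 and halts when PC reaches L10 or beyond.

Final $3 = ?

65535

  step pc=0: add  $0, $1, $4  regs=(0,6,6,1,8,10)
  step pc=1: bne  $4, $0, L3  cond=T  regs=(0,6,6,1,8,10)
  step pc=2: or   $4, $2, $4  regs=(0,6,6,1,14,10)
  step pc=3: slt  $5, $1, $4  regs=(0,6,6,1,14,1)
  step pc=4: nor  $2, $2, $4  regs=(0,6,65521,1,14,1)
  step pc=5: xor  $3, $4, $2  regs=(0,6,65521,65535,14,1)
  step pc=6: beq  $3, $4, L9  cond=F  regs=(0,6,65521,65535,14,1)
  step pc=7: slt  $1, $1, $2  regs=(0,1,65521,65535,14,1)
  step pc=8: or   $2, $0, $5  regs=(0,1,1,65535,14,1)
  step pc=9: andi  $5, $1, 13  regs=(0,1,1,65535,14,1)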